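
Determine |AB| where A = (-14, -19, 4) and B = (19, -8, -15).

d = √[(x₂-x₁)² + (y₂-y₁)² + (z₂-z₁)²]
  = √[33² + 11² + (-19)²]
  = √[1089 + 121 + 361]
  = √1571
  ≈ 39.64

39.64


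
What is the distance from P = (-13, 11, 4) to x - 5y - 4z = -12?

distance = |a·x₀ + b·y₀ + c·z₀ - d| / √(a² + b² + c²)
  = |1·(-13) + (-5)·11 + (-4)·4 - (-12)| / √(1² + (-5)² + (-4)²)
  = |-13 - 55 - 16 + 12| / √(1 + 25 + 16)
  = |-72| / √42
  = 72 / 6.481
  ≈ 11.11

11.11


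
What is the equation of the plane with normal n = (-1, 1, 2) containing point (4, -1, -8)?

The plane through P with normal n = (a, b, c) satisfies n·(r - P) = 0,
i.e. ax + by + cz = a·x₀ + b·y₀ + c·z₀.
d = (-1)·4 + 1·(-1) + 2·(-8)
  = -4 - 1 - 16
  = -21
Equation: -x + y + 2z = -21

-x + y + 2z = -21


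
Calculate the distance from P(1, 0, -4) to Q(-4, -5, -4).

d = √[(x₂-x₁)² + (y₂-y₁)² + (z₂-z₁)²]
  = √[(-5)² + (-5)² + 0²]
  = √[25 + 25 + 0]
  = √50
  ≈ 7.071

7.071


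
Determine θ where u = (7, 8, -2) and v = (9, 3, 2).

u·v = 7·9 + 8·3 + (-2)·2 = 63 + 24 - 4 = 83
|u| = √(7² + 8² + (-2)²) = √117 ≈ 10.82
|v| = √(9² + 3² + 2²) = √94 ≈ 9.695
cos θ = (u·v)/(|u||v|) = 83/(10.82·9.695) ≈ 0.7914
θ = arccos(0.7914) ≈ 37.68°

37.68°


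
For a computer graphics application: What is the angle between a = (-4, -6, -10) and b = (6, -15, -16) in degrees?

a·b = (-4)·6 + (-6)·(-15) + (-10)·(-16) = -24 + 90 + 160 = 226
|a| = √((-4)² + (-6)² + (-10)²) = √152 ≈ 12.33
|b| = √(6² + (-15)² + (-16)²) = √517 ≈ 22.74
cos θ = (a·b)/(|a||b|) = 226/(12.33·22.74) ≈ 0.8062
θ = arccos(0.8062) ≈ 36.27°

36.27°


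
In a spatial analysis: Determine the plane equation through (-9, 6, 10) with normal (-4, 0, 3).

The plane through P with normal n = (a, b, c) satisfies n·(r - P) = 0,
i.e. ax + by + cz = a·x₀ + b·y₀ + c·z₀.
d = (-4)·(-9) + 0·6 + 3·10
  = 36 + 0 + 30
  = 66
Equation: -4x + 3z = 66

-4x + 3z = 66


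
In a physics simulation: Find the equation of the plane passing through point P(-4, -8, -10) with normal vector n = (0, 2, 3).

The plane through P with normal n = (a, b, c) satisfies n·(r - P) = 0,
i.e. ax + by + cz = a·x₀ + b·y₀ + c·z₀.
d = 0·(-4) + 2·(-8) + 3·(-10)
  = 0 - 16 - 30
  = -46
Equation: 2y + 3z = -46

2y + 3z = -46


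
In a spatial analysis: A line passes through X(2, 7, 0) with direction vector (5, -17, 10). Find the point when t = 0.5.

P(t) = X + t·d
  = (2 + 5·0.5, 7 + (-17)·0.5, 0 + 10·0.5)
  = (2 + 2.5, 7 - 8.5, 0 + 5)
  = (4.5, -1.5, 5)

(4.5, -1.5, 5)


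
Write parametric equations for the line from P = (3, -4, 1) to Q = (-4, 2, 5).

Direction vector d = Q - P = (-4 - 3, 2 + 4, 5 - 1) = (-7, 6, 4)
Parametric form r = P + t·d:
x = 3 - 7t, y = -4 + 6t, z = 1 + 4t

x = 3 - 7t, y = -4 + 6t, z = 1 + 4t


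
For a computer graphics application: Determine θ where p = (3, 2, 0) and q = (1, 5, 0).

p·q = 3·1 + 2·5 + 0·0 = 3 + 10 + 0 = 13
|p| = √(3² + 2² + 0²) = √13 ≈ 3.606
|q| = √(1² + 5² + 0²) = √26 ≈ 5.099
cos θ = (p·q)/(|p||q|) = 13/(3.606·5.099) ≈ 0.7071
θ = arccos(0.7071) ≈ 45°

45°


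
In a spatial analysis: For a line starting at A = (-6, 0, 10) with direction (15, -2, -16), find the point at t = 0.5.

P(t) = A + t·d
  = (-6 + 15·0.5, 0 + (-2)·0.5, 10 + (-16)·0.5)
  = (-6 + 7.5, 0 - 1, 10 - 8)
  = (1.5, -1, 2)

(1.5, -1, 2)


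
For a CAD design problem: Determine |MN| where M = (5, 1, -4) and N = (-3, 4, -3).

d = √[(x₂-x₁)² + (y₂-y₁)² + (z₂-z₁)²]
  = √[(-8)² + 3² + 1²]
  = √[64 + 9 + 1]
  = √74
  ≈ 8.602

8.602


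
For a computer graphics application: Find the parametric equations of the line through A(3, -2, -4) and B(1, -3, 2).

Direction vector d = B - A = (1 - 3, -3 + 2, 2 + 4) = (-2, -1, 6)
Parametric form r = A + t·d:
x = 3 - 2t, y = -2 - t, z = -4 + 6t

x = 3 - 2t, y = -2 - t, z = -4 + 6t


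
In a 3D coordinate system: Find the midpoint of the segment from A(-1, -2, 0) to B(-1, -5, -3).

M = ((x₁+x₂)/2, (y₁+y₂)/2, (z₁+z₂)/2)
  = ((-1 - 1)/2, (-2 - 5)/2, (0 - 3)/2)
  = (-2/2, -7/2, -3/2)
  = (-1, -3.5, -1.5)

(-1, -3.5, -1.5)


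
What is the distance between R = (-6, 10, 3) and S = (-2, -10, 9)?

d = √[(x₂-x₁)² + (y₂-y₁)² + (z₂-z₁)²]
  = √[4² + (-20)² + 6²]
  = √[16 + 400 + 36]
  = √452
  ≈ 21.26

21.26


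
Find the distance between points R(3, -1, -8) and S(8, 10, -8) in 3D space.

d = √[(x₂-x₁)² + (y₂-y₁)² + (z₂-z₁)²]
  = √[5² + 11² + 0²]
  = √[25 + 121 + 0]
  = √146
  ≈ 12.08

12.08


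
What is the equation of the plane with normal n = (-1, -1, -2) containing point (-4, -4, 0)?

The plane through P with normal n = (a, b, c) satisfies n·(r - P) = 0,
i.e. ax + by + cz = a·x₀ + b·y₀ + c·z₀.
d = (-1)·(-4) + (-1)·(-4) + (-2)·0
  = 4 + 4 + 0
  = 8
Equation: -x - y - 2z = 8

-x - y - 2z = 8


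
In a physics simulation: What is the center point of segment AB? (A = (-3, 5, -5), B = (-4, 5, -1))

M = ((x₁+x₂)/2, (y₁+y₂)/2, (z₁+z₂)/2)
  = ((-3 - 4)/2, (5 + 5)/2, (-5 - 1)/2)
  = (-7/2, 10/2, -6/2)
  = (-3.5, 5, -3)

(-3.5, 5, -3)


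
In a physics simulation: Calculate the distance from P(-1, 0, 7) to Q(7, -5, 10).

d = √[(x₂-x₁)² + (y₂-y₁)² + (z₂-z₁)²]
  = √[8² + (-5)² + 3²]
  = √[64 + 25 + 9]
  = √98
  ≈ 9.899

9.899


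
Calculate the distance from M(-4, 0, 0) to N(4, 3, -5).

d = √[(x₂-x₁)² + (y₂-y₁)² + (z₂-z₁)²]
  = √[8² + 3² + (-5)²]
  = √[64 + 9 + 25]
  = √98
  ≈ 9.899

9.899


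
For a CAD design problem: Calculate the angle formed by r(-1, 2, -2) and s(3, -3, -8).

r·s = (-1)·3 + 2·(-3) + (-2)·(-8) = -3 - 6 + 16 = 7
|r| = √((-1)² + 2² + (-2)²) = √9 ≈ 3
|s| = √(3² + (-3)² + (-8)²) = √82 ≈ 9.055
cos θ = (r·s)/(|r||s|) = 7/(3·9.055) ≈ 0.2577
θ = arccos(0.2577) ≈ 75.07°

75.07°


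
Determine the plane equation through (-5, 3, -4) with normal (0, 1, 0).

The plane through P with normal n = (a, b, c) satisfies n·(r - P) = 0,
i.e. ax + by + cz = a·x₀ + b·y₀ + c·z₀.
d = 0·(-5) + 1·3 + 0·(-4)
  = 0 + 3 + 0
  = 3
Equation: y = 3

y = 3


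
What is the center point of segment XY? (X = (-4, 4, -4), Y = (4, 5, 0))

M = ((x₁+x₂)/2, (y₁+y₂)/2, (z₁+z₂)/2)
  = ((-4 + 4)/2, (4 + 5)/2, (-4 + 0)/2)
  = (0/2, 9/2, -4/2)
  = (0, 4.5, -2)

(0, 4.5, -2)


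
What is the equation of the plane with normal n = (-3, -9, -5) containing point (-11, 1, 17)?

The plane through P with normal n = (a, b, c) satisfies n·(r - P) = 0,
i.e. ax + by + cz = a·x₀ + b·y₀ + c·z₀.
d = (-3)·(-11) + (-9)·1 + (-5)·17
  = 33 - 9 - 85
  = -61
Equation: -3x - 9y - 5z = -61

-3x - 9y - 5z = -61


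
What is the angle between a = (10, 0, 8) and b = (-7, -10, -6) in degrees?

a·b = 10·(-7) + 0·(-10) + 8·(-6) = -70 + 0 - 48 = -118
|a| = √(10² + 0² + 8²) = √164 ≈ 12.81
|b| = √((-7)² + (-10)² + (-6)²) = √185 ≈ 13.6
cos θ = (a·b)/(|a||b|) = -118/(12.81·13.6) ≈ -0.6774
θ = arccos(-0.6774) ≈ 132.6°

132.6°


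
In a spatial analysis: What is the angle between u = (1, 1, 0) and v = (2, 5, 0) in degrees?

u·v = 1·2 + 1·5 + 0·0 = 2 + 5 + 0 = 7
|u| = √(1² + 1² + 0²) = √2 ≈ 1.414
|v| = √(2² + 5² + 0²) = √29 ≈ 5.385
cos θ = (u·v)/(|u||v|) = 7/(1.414·5.385) ≈ 0.9191
θ = arccos(0.9191) ≈ 23.2°

23.2°


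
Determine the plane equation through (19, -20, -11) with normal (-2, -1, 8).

The plane through P with normal n = (a, b, c) satisfies n·(r - P) = 0,
i.e. ax + by + cz = a·x₀ + b·y₀ + c·z₀.
d = (-2)·19 + (-1)·(-20) + 8·(-11)
  = -38 + 20 - 88
  = -106
Equation: -2x - y + 8z = -106

-2x - y + 8z = -106


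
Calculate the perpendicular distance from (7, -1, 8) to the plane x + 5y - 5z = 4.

distance = |a·x₀ + b·y₀ + c·z₀ - d| / √(a² + b² + c²)
  = |1·7 + 5·(-1) + (-5)·8 - 4| / √(1² + 5² + (-5)²)
  = |7 - 5 - 40 - 4| / √(1 + 25 + 25)
  = |-42| / √51
  = 42 / 7.141
  ≈ 5.881

5.881


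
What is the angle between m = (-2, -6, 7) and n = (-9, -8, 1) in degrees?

m·n = (-2)·(-9) + (-6)·(-8) + 7·1 = 18 + 48 + 7 = 73
|m| = √((-2)² + (-6)² + 7²) = √89 ≈ 9.434
|n| = √((-9)² + (-8)² + 1²) = √146 ≈ 12.08
cos θ = (m·n)/(|m||n|) = 73/(9.434·12.08) ≈ 0.6404
θ = arccos(0.6404) ≈ 50.18°

50.18°


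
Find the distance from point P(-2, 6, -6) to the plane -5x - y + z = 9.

distance = |a·x₀ + b·y₀ + c·z₀ - d| / √(a² + b² + c²)
  = |(-5)·(-2) + (-1)·6 + 1·(-6) - 9| / √((-5)² + (-1)² + 1²)
  = |10 - 6 - 6 - 9| / √(25 + 1 + 1)
  = |-11| / √27
  = 11 / 5.196
  ≈ 2.117

2.117


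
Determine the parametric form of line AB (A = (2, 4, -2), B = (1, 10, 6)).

Direction vector d = B - A = (1 - 2, 10 - 4, 6 + 2) = (-1, 6, 8)
Parametric form r = A + t·d:
x = 2 - t, y = 4 + 6t, z = -2 + 8t

x = 2 - t, y = 4 + 6t, z = -2 + 8t


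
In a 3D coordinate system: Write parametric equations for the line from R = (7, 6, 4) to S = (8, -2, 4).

Direction vector d = S - R = (8 - 7, -2 - 6, 4 - 4) = (1, -8, 0)
Parametric form r = R + t·d:
x = 7 + t, y = 6 - 8t, z = 4

x = 7 + t, y = 6 - 8t, z = 4


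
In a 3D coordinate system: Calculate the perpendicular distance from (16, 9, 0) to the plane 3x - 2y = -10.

distance = |a·x₀ + b·y₀ + c·z₀ - d| / √(a² + b² + c²)
  = |3·16 + (-2)·9 + 0·0 - (-10)| / √(3² + (-2)² + 0²)
  = |48 - 18 + 0 + 10| / √(9 + 4 + 0)
  = |40| / √13
  = 40 / 3.606
  ≈ 11.09

11.09


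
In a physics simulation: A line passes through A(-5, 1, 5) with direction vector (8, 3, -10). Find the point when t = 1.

P(t) = A + t·d
  = (-5 + 8·1, 1 + 3·1, 5 + (-10)·1)
  = (-5 + 8, 1 + 3, 5 - 10)
  = (3, 4, -5)

(3, 4, -5)


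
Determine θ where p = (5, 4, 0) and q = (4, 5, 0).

p·q = 5·4 + 4·5 + 0·0 = 20 + 20 + 0 = 40
|p| = √(5² + 4² + 0²) = √41 ≈ 6.403
|q| = √(4² + 5² + 0²) = √41 ≈ 6.403
cos θ = (p·q)/(|p||q|) = 40/(6.403·6.403) ≈ 0.9756
θ = arccos(0.9756) ≈ 12.68°

12.68°


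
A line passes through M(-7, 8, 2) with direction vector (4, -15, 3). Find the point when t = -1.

P(t) = M + t·d
  = (-7 + 4·(-1), 8 + (-15)·(-1), 2 + 3·(-1))
  = (-7 - 4, 8 + 15, 2 - 3)
  = (-11, 23, -1)

(-11, 23, -1)


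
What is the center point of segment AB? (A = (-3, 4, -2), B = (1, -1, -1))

M = ((x₁+x₂)/2, (y₁+y₂)/2, (z₁+z₂)/2)
  = ((-3 + 1)/2, (4 - 1)/2, (-2 - 1)/2)
  = (-2/2, 3/2, -3/2)
  = (-1, 1.5, -1.5)

(-1, 1.5, -1.5)


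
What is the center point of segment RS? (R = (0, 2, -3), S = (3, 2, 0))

M = ((x₁+x₂)/2, (y₁+y₂)/2, (z₁+z₂)/2)
  = ((0 + 3)/2, (2 + 2)/2, (-3 + 0)/2)
  = (3/2, 4/2, -3/2)
  = (1.5, 2, -1.5)

(1.5, 2, -1.5)


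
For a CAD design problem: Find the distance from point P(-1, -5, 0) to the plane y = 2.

distance = |a·x₀ + b·y₀ + c·z₀ - d| / √(a² + b² + c²)
  = |0·(-1) + 1·(-5) + 0·0 - 2| / √(0² + 1² + 0²)
  = |0 - 5 + 0 - 2| / √(0 + 1 + 0)
  = |-7| / √1
  = 7 / 1
  ≈ 7

7


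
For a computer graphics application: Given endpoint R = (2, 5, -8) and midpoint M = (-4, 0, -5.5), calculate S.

S = 2M - R
  = (2·(-4) - 2, 2·0 - 5, 2·(-5.5) - (-8))
  = (-8 - 2, 0 - 5, -11 + 8)
  = (-10, -5, -3)

(-10, -5, -3)


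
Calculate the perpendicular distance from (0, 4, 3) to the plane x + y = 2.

distance = |a·x₀ + b·y₀ + c·z₀ - d| / √(a² + b² + c²)
  = |1·0 + 1·4 + 0·3 - 2| / √(1² + 1² + 0²)
  = |0 + 4 + 0 - 2| / √(1 + 1 + 0)
  = |2| / √2
  = 2 / 1.414
  ≈ 1.414

1.414


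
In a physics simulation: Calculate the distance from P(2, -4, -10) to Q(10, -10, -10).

d = √[(x₂-x₁)² + (y₂-y₁)² + (z₂-z₁)²]
  = √[8² + (-6)² + 0²]
  = √[64 + 36 + 0]
  = √100
  ≈ 10

10


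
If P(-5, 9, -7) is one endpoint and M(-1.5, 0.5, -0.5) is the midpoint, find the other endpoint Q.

Q = 2M - P
  = (2·(-1.5) - (-5), 2·0.5 - 9, 2·(-0.5) - (-7))
  = (-3 + 5, 1 - 9, -1 + 7)
  = (2, -8, 6)

(2, -8, 6)


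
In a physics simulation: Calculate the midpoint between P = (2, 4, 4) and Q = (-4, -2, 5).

M = ((x₁+x₂)/2, (y₁+y₂)/2, (z₁+z₂)/2)
  = ((2 - 4)/2, (4 - 2)/2, (4 + 5)/2)
  = (-2/2, 2/2, 9/2)
  = (-1, 1, 4.5)

(-1, 1, 4.5)


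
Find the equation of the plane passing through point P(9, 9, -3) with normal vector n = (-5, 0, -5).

The plane through P with normal n = (a, b, c) satisfies n·(r - P) = 0,
i.e. ax + by + cz = a·x₀ + b·y₀ + c·z₀.
d = (-5)·9 + 0·9 + (-5)·(-3)
  = -45 + 0 + 15
  = -30
Equation: -5x - 5z = -30

-5x - 5z = -30


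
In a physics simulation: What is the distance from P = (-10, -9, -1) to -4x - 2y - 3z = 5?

distance = |a·x₀ + b·y₀ + c·z₀ - d| / √(a² + b² + c²)
  = |(-4)·(-10) + (-2)·(-9) + (-3)·(-1) - 5| / √((-4)² + (-2)² + (-3)²)
  = |40 + 18 + 3 - 5| / √(16 + 4 + 9)
  = |56| / √29
  = 56 / 5.385
  ≈ 10.4

10.4


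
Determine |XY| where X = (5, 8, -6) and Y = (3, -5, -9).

d = √[(x₂-x₁)² + (y₂-y₁)² + (z₂-z₁)²]
  = √[(-2)² + (-13)² + (-3)²]
  = √[4 + 169 + 9]
  = √182
  ≈ 13.49

13.49


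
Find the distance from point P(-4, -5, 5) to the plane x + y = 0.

distance = |a·x₀ + b·y₀ + c·z₀ - d| / √(a² + b² + c²)
  = |1·(-4) + 1·(-5) + 0·5 - 0| / √(1² + 1² + 0²)
  = |-4 - 5 + 0 + 0| / √(1 + 1 + 0)
  = |-9| / √2
  = 9 / 1.414
  ≈ 6.364

6.364


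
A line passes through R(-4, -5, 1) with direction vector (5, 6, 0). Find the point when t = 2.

P(t) = R + t·d
  = (-4 + 5·2, -5 + 6·2, 1 + 0·2)
  = (-4 + 10, -5 + 12, 1 + 0)
  = (6, 7, 1)

(6, 7, 1)


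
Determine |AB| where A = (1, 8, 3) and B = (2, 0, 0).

d = √[(x₂-x₁)² + (y₂-y₁)² + (z₂-z₁)²]
  = √[1² + (-8)² + (-3)²]
  = √[1 + 64 + 9]
  = √74
  ≈ 8.602

8.602


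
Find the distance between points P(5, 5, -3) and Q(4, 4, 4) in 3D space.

d = √[(x₂-x₁)² + (y₂-y₁)² + (z₂-z₁)²]
  = √[(-1)² + (-1)² + 7²]
  = √[1 + 1 + 49]
  = √51
  ≈ 7.141

7.141


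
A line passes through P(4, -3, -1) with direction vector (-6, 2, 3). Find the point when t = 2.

P(t) = P + t·d
  = (4 + (-6)·2, -3 + 2·2, -1 + 3·2)
  = (4 - 12, -3 + 4, -1 + 6)
  = (-8, 1, 5)

(-8, 1, 5)


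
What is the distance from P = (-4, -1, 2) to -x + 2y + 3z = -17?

distance = |a·x₀ + b·y₀ + c·z₀ - d| / √(a² + b² + c²)
  = |(-1)·(-4) + 2·(-1) + 3·2 - (-17)| / √((-1)² + 2² + 3²)
  = |4 - 2 + 6 + 17| / √(1 + 4 + 9)
  = |25| / √14
  = 25 / 3.742
  ≈ 6.682

6.682


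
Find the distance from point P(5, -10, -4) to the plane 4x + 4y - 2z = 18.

distance = |a·x₀ + b·y₀ + c·z₀ - d| / √(a² + b² + c²)
  = |4·5 + 4·(-10) + (-2)·(-4) - 18| / √(4² + 4² + (-2)²)
  = |20 - 40 + 8 - 18| / √(16 + 16 + 4)
  = |-30| / √36
  = 30 / 6
  ≈ 5

5


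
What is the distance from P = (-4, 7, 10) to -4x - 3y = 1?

distance = |a·x₀ + b·y₀ + c·z₀ - d| / √(a² + b² + c²)
  = |(-4)·(-4) + (-3)·7 + 0·10 - 1| / √((-4)² + (-3)² + 0²)
  = |16 - 21 + 0 - 1| / √(16 + 9 + 0)
  = |-6| / √25
  = 6 / 5
  ≈ 1.2

1.2


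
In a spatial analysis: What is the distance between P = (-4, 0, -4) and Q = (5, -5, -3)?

d = √[(x₂-x₁)² + (y₂-y₁)² + (z₂-z₁)²]
  = √[9² + (-5)² + 1²]
  = √[81 + 25 + 1]
  = √107
  ≈ 10.34

10.34


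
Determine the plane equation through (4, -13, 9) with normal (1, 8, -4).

The plane through P with normal n = (a, b, c) satisfies n·(r - P) = 0,
i.e. ax + by + cz = a·x₀ + b·y₀ + c·z₀.
d = 1·4 + 8·(-13) + (-4)·9
  = 4 - 104 - 36
  = -136
Equation: x + 8y - 4z = -136

x + 8y - 4z = -136


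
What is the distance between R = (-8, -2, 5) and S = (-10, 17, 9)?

d = √[(x₂-x₁)² + (y₂-y₁)² + (z₂-z₁)²]
  = √[(-2)² + 19² + 4²]
  = √[4 + 361 + 16]
  = √381
  ≈ 19.52

19.52


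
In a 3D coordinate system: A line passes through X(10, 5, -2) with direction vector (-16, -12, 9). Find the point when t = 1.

P(t) = X + t·d
  = (10 + (-16)·1, 5 + (-12)·1, -2 + 9·1)
  = (10 - 16, 5 - 12, -2 + 9)
  = (-6, -7, 7)

(-6, -7, 7)


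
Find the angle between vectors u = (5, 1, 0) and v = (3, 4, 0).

u·v = 5·3 + 1·4 + 0·0 = 15 + 4 + 0 = 19
|u| = √(5² + 1² + 0²) = √26 ≈ 5.099
|v| = √(3² + 4² + 0²) = √25 ≈ 5
cos θ = (u·v)/(|u||v|) = 19/(5.099·5) ≈ 0.7452
θ = arccos(0.7452) ≈ 41.82°

41.82°


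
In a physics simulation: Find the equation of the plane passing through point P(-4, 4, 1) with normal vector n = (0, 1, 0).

The plane through P with normal n = (a, b, c) satisfies n·(r - P) = 0,
i.e. ax + by + cz = a·x₀ + b·y₀ + c·z₀.
d = 0·(-4) + 1·4 + 0·1
  = 0 + 4 + 0
  = 4
Equation: y = 4

y = 4


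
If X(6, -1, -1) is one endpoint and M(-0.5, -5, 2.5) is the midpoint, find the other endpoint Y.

Y = 2M - X
  = (2·(-0.5) - 6, 2·(-5) - (-1), 2·2.5 - (-1))
  = (-1 - 6, -10 + 1, 5 + 1)
  = (-7, -9, 6)

(-7, -9, 6)


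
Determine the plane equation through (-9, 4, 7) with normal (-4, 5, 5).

The plane through P with normal n = (a, b, c) satisfies n·(r - P) = 0,
i.e. ax + by + cz = a·x₀ + b·y₀ + c·z₀.
d = (-4)·(-9) + 5·4 + 5·7
  = 36 + 20 + 35
  = 91
Equation: -4x + 5y + 5z = 91

-4x + 5y + 5z = 91


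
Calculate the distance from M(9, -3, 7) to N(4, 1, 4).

d = √[(x₂-x₁)² + (y₂-y₁)² + (z₂-z₁)²]
  = √[(-5)² + 4² + (-3)²]
  = √[25 + 16 + 9]
  = √50
  ≈ 7.071

7.071


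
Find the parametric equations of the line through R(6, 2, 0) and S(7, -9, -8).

Direction vector d = S - R = (7 - 6, -9 - 2, -8 + 0) = (1, -11, -8)
Parametric form r = R + t·d:
x = 6 + t, y = 2 - 11t, z = 0 - 8t

x = 6 + t, y = 2 - 11t, z = 0 - 8t


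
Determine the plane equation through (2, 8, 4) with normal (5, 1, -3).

The plane through P with normal n = (a, b, c) satisfies n·(r - P) = 0,
i.e. ax + by + cz = a·x₀ + b·y₀ + c·z₀.
d = 5·2 + 1·8 + (-3)·4
  = 10 + 8 - 12
  = 6
Equation: 5x + y - 3z = 6

5x + y - 3z = 6


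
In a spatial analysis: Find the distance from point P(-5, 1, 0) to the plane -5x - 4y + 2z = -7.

distance = |a·x₀ + b·y₀ + c·z₀ - d| / √(a² + b² + c²)
  = |(-5)·(-5) + (-4)·1 + 2·0 - (-7)| / √((-5)² + (-4)² + 2²)
  = |25 - 4 + 0 + 7| / √(25 + 16 + 4)
  = |28| / √45
  = 28 / 6.708
  ≈ 4.174

4.174


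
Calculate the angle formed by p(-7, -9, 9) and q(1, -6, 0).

p·q = (-7)·1 + (-9)·(-6) + 9·0 = -7 + 54 + 0 = 47
|p| = √((-7)² + (-9)² + 9²) = √211 ≈ 14.53
|q| = √(1² + (-6)² + 0²) = √37 ≈ 6.083
cos θ = (p·q)/(|p||q|) = 47/(14.53·6.083) ≈ 0.5319
θ = arccos(0.5319) ≈ 57.86°

57.86°


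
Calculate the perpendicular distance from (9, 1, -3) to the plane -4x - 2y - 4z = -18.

distance = |a·x₀ + b·y₀ + c·z₀ - d| / √(a² + b² + c²)
  = |(-4)·9 + (-2)·1 + (-4)·(-3) - (-18)| / √((-4)² + (-2)² + (-4)²)
  = |-36 - 2 + 12 + 18| / √(16 + 4 + 16)
  = |-8| / √36
  = 8 / 6
  ≈ 1.333

1.333


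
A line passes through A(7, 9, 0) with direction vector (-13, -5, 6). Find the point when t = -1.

P(t) = A + t·d
  = (7 + (-13)·(-1), 9 + (-5)·(-1), 0 + 6·(-1))
  = (7 + 13, 9 + 5, 0 - 6)
  = (20, 14, -6)

(20, 14, -6)


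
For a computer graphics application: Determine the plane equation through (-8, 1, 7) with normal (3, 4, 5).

The plane through P with normal n = (a, b, c) satisfies n·(r - P) = 0,
i.e. ax + by + cz = a·x₀ + b·y₀ + c·z₀.
d = 3·(-8) + 4·1 + 5·7
  = -24 + 4 + 35
  = 15
Equation: 3x + 4y + 5z = 15

3x + 4y + 5z = 15


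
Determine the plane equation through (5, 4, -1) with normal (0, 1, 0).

The plane through P with normal n = (a, b, c) satisfies n·(r - P) = 0,
i.e. ax + by + cz = a·x₀ + b·y₀ + c·z₀.
d = 0·5 + 1·4 + 0·(-1)
  = 0 + 4 + 0
  = 4
Equation: y = 4

y = 4


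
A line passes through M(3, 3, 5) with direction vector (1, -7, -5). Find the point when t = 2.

P(t) = M + t·d
  = (3 + 1·2, 3 + (-7)·2, 5 + (-5)·2)
  = (3 + 2, 3 - 14, 5 - 10)
  = (5, -11, -5)

(5, -11, -5)


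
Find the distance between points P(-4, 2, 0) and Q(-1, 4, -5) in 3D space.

d = √[(x₂-x₁)² + (y₂-y₁)² + (z₂-z₁)²]
  = √[3² + 2² + (-5)²]
  = √[9 + 4 + 25]
  = √38
  ≈ 6.164

6.164


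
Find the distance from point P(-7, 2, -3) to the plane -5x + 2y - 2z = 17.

distance = |a·x₀ + b·y₀ + c·z₀ - d| / √(a² + b² + c²)
  = |(-5)·(-7) + 2·2 + (-2)·(-3) - 17| / √((-5)² + 2² + (-2)²)
  = |35 + 4 + 6 - 17| / √(25 + 4 + 4)
  = |28| / √33
  = 28 / 5.745
  ≈ 4.874

4.874


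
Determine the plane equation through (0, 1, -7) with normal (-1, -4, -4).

The plane through P with normal n = (a, b, c) satisfies n·(r - P) = 0,
i.e. ax + by + cz = a·x₀ + b·y₀ + c·z₀.
d = (-1)·0 + (-4)·1 + (-4)·(-7)
  = 0 - 4 + 28
  = 24
Equation: -x - 4y - 4z = 24

-x - 4y - 4z = 24


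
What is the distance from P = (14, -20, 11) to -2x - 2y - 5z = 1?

distance = |a·x₀ + b·y₀ + c·z₀ - d| / √(a² + b² + c²)
  = |(-2)·14 + (-2)·(-20) + (-5)·11 - 1| / √((-2)² + (-2)² + (-5)²)
  = |-28 + 40 - 55 - 1| / √(4 + 4 + 25)
  = |-44| / √33
  = 44 / 5.745
  ≈ 7.659

7.659


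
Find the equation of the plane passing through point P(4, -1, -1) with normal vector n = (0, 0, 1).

The plane through P with normal n = (a, b, c) satisfies n·(r - P) = 0,
i.e. ax + by + cz = a·x₀ + b·y₀ + c·z₀.
d = 0·4 + 0·(-1) + 1·(-1)
  = 0 + 0 - 1
  = -1
Equation: z = -1

z = -1


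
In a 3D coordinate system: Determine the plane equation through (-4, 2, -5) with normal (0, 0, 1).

The plane through P with normal n = (a, b, c) satisfies n·(r - P) = 0,
i.e. ax + by + cz = a·x₀ + b·y₀ + c·z₀.
d = 0·(-4) + 0·2 + 1·(-5)
  = 0 + 0 - 5
  = -5
Equation: z = -5

z = -5


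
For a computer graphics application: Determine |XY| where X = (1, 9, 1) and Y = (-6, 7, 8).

d = √[(x₂-x₁)² + (y₂-y₁)² + (z₂-z₁)²]
  = √[(-7)² + (-2)² + 7²]
  = √[49 + 4 + 49]
  = √102
  ≈ 10.1

10.1


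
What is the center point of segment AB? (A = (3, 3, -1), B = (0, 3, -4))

M = ((x₁+x₂)/2, (y₁+y₂)/2, (z₁+z₂)/2)
  = ((3 + 0)/2, (3 + 3)/2, (-1 - 4)/2)
  = (3/2, 6/2, -5/2)
  = (1.5, 3, -2.5)

(1.5, 3, -2.5)


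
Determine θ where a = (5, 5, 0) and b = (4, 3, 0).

a·b = 5·4 + 5·3 + 0·0 = 20 + 15 + 0 = 35
|a| = √(5² + 5² + 0²) = √50 ≈ 7.071
|b| = √(4² + 3² + 0²) = √25 ≈ 5
cos θ = (a·b)/(|a||b|) = 35/(7.071·5) ≈ 0.9899
θ = arccos(0.9899) ≈ 8.13°

8.13°


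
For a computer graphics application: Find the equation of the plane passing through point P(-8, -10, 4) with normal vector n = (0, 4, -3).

The plane through P with normal n = (a, b, c) satisfies n·(r - P) = 0,
i.e. ax + by + cz = a·x₀ + b·y₀ + c·z₀.
d = 0·(-8) + 4·(-10) + (-3)·4
  = 0 - 40 - 12
  = -52
Equation: 4y - 3z = -52

4y - 3z = -52


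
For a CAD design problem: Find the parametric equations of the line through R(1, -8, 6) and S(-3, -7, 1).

Direction vector d = S - R = (-3 - 1, -7 + 8, 1 - 6) = (-4, 1, -5)
Parametric form r = R + t·d:
x = 1 - 4t, y = -8 + t, z = 6 - 5t

x = 1 - 4t, y = -8 + t, z = 6 - 5t


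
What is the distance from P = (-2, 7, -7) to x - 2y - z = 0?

distance = |a·x₀ + b·y₀ + c·z₀ - d| / √(a² + b² + c²)
  = |1·(-2) + (-2)·7 + (-1)·(-7) - 0| / √(1² + (-2)² + (-1)²)
  = |-2 - 14 + 7 + 0| / √(1 + 4 + 1)
  = |-9| / √6
  = 9 / 2.449
  ≈ 3.674

3.674


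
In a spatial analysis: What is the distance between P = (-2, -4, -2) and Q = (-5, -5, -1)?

d = √[(x₂-x₁)² + (y₂-y₁)² + (z₂-z₁)²]
  = √[(-3)² + (-1)² + 1²]
  = √[9 + 1 + 1]
  = √11
  ≈ 3.317

3.317


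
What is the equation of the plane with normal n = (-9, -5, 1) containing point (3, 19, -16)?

The plane through P with normal n = (a, b, c) satisfies n·(r - P) = 0,
i.e. ax + by + cz = a·x₀ + b·y₀ + c·z₀.
d = (-9)·3 + (-5)·19 + 1·(-16)
  = -27 - 95 - 16
  = -138
Equation: -9x - 5y + z = -138

-9x - 5y + z = -138


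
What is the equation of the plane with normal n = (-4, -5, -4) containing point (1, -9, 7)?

The plane through P with normal n = (a, b, c) satisfies n·(r - P) = 0,
i.e. ax + by + cz = a·x₀ + b·y₀ + c·z₀.
d = (-4)·1 + (-5)·(-9) + (-4)·7
  = -4 + 45 - 28
  = 13
Equation: -4x - 5y - 4z = 13

-4x - 5y - 4z = 13


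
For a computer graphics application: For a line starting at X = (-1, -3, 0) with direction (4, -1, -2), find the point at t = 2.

P(t) = X + t·d
  = (-1 + 4·2, -3 + (-1)·2, 0 + (-2)·2)
  = (-1 + 8, -3 - 2, 0 - 4)
  = (7, -5, -4)

(7, -5, -4)


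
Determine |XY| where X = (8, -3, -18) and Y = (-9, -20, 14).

d = √[(x₂-x₁)² + (y₂-y₁)² + (z₂-z₁)²]
  = √[(-17)² + (-17)² + 32²]
  = √[289 + 289 + 1024]
  = √1602
  ≈ 40.02

40.02


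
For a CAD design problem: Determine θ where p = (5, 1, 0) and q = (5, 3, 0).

p·q = 5·5 + 1·3 + 0·0 = 25 + 3 + 0 = 28
|p| = √(5² + 1² + 0²) = √26 ≈ 5.099
|q| = √(5² + 3² + 0²) = √34 ≈ 5.831
cos θ = (p·q)/(|p||q|) = 28/(5.099·5.831) ≈ 0.9417
θ = arccos(0.9417) ≈ 19.65°

19.65°


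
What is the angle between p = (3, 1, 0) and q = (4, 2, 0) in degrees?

p·q = 3·4 + 1·2 + 0·0 = 12 + 2 + 0 = 14
|p| = √(3² + 1² + 0²) = √10 ≈ 3.162
|q| = √(4² + 2² + 0²) = √20 ≈ 4.472
cos θ = (p·q)/(|p||q|) = 14/(3.162·4.472) ≈ 0.9899
θ = arccos(0.9899) ≈ 8.13°

8.13°


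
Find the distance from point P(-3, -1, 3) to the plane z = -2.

distance = |a·x₀ + b·y₀ + c·z₀ - d| / √(a² + b² + c²)
  = |0·(-3) + 0·(-1) + 1·3 - (-2)| / √(0² + 0² + 1²)
  = |0 + 0 + 3 + 2| / √(0 + 0 + 1)
  = |5| / √1
  = 5 / 1
  ≈ 5

5


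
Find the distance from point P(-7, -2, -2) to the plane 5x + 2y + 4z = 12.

distance = |a·x₀ + b·y₀ + c·z₀ - d| / √(a² + b² + c²)
  = |5·(-7) + 2·(-2) + 4·(-2) - 12| / √(5² + 2² + 4²)
  = |-35 - 4 - 8 - 12| / √(25 + 4 + 16)
  = |-59| / √45
  = 59 / 6.708
  ≈ 8.795

8.795


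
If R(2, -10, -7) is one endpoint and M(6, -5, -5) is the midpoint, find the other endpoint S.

S = 2M - R
  = (2·6 - 2, 2·(-5) - (-10), 2·(-5) - (-7))
  = (12 - 2, -10 + 10, -10 + 7)
  = (10, 0, -3)

(10, 0, -3)


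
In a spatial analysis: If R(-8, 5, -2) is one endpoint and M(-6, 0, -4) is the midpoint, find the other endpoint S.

S = 2M - R
  = (2·(-6) - (-8), 2·0 - 5, 2·(-4) - (-2))
  = (-12 + 8, 0 - 5, -8 + 2)
  = (-4, -5, -6)

(-4, -5, -6)


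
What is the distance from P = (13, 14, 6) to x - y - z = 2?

distance = |a·x₀ + b·y₀ + c·z₀ - d| / √(a² + b² + c²)
  = |1·13 + (-1)·14 + (-1)·6 - 2| / √(1² + (-1)² + (-1)²)
  = |13 - 14 - 6 - 2| / √(1 + 1 + 1)
  = |-9| / √3
  = 9 / 1.732
  ≈ 5.196

5.196


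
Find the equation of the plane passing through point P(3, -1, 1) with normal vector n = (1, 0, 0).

The plane through P with normal n = (a, b, c) satisfies n·(r - P) = 0,
i.e. ax + by + cz = a·x₀ + b·y₀ + c·z₀.
d = 1·3 + 0·(-1) + 0·1
  = 3 + 0 + 0
  = 3
Equation: x = 3

x = 3


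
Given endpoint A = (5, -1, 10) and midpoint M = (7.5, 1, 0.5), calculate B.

B = 2M - A
  = (2·7.5 - 5, 2·1 - (-1), 2·0.5 - 10)
  = (15 - 5, 2 + 1, 1 - 10)
  = (10, 3, -9)

(10, 3, -9)


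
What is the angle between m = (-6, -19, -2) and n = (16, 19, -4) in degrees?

m·n = (-6)·16 + (-19)·19 + (-2)·(-4) = -96 - 361 + 8 = -449
|m| = √((-6)² + (-19)² + (-2)²) = √401 ≈ 20.02
|n| = √(16² + 19² + (-4)²) = √633 ≈ 25.16
cos θ = (m·n)/(|m||n|) = -449/(20.02·25.16) ≈ -0.8912
θ = arccos(-0.8912) ≈ 153°

153°


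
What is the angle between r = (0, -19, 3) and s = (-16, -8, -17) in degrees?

r·s = 0·(-16) + (-19)·(-8) + 3·(-17) = 0 + 152 - 51 = 101
|r| = √(0² + (-19)² + 3²) = √370 ≈ 19.24
|s| = √((-16)² + (-8)² + (-17)²) = √609 ≈ 24.68
cos θ = (r·s)/(|r||s|) = 101/(19.24·24.68) ≈ 0.2128
θ = arccos(0.2128) ≈ 77.72°

77.72°


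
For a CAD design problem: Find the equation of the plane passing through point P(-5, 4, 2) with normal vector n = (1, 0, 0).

The plane through P with normal n = (a, b, c) satisfies n·(r - P) = 0,
i.e. ax + by + cz = a·x₀ + b·y₀ + c·z₀.
d = 1·(-5) + 0·4 + 0·2
  = -5 + 0 + 0
  = -5
Equation: x = -5

x = -5


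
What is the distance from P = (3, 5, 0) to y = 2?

distance = |a·x₀ + b·y₀ + c·z₀ - d| / √(a² + b² + c²)
  = |0·3 + 1·5 + 0·0 - 2| / √(0² + 1² + 0²)
  = |0 + 5 + 0 - 2| / √(0 + 1 + 0)
  = |3| / √1
  = 3 / 1
  ≈ 3

3


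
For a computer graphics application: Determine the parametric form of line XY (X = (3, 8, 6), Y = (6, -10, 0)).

Direction vector d = Y - X = (6 - 3, -10 - 8, 0 - 6) = (3, -18, -6)
Parametric form r = X + t·d:
x = 3 + 3t, y = 8 - 18t, z = 6 - 6t

x = 3 + 3t, y = 8 - 18t, z = 6 - 6t


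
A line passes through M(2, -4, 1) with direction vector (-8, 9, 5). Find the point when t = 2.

P(t) = M + t·d
  = (2 + (-8)·2, -4 + 9·2, 1 + 5·2)
  = (2 - 16, -4 + 18, 1 + 10)
  = (-14, 14, 11)

(-14, 14, 11)


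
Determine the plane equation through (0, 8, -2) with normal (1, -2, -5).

The plane through P with normal n = (a, b, c) satisfies n·(r - P) = 0,
i.e. ax + by + cz = a·x₀ + b·y₀ + c·z₀.
d = 1·0 + (-2)·8 + (-5)·(-2)
  = 0 - 16 + 10
  = -6
Equation: x - 2y - 5z = -6

x - 2y - 5z = -6


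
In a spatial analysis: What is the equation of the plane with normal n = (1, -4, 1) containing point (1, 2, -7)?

The plane through P with normal n = (a, b, c) satisfies n·(r - P) = 0,
i.e. ax + by + cz = a·x₀ + b·y₀ + c·z₀.
d = 1·1 + (-4)·2 + 1·(-7)
  = 1 - 8 - 7
  = -14
Equation: x - 4y + z = -14

x - 4y + z = -14


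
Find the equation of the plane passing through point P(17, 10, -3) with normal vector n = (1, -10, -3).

The plane through P with normal n = (a, b, c) satisfies n·(r - P) = 0,
i.e. ax + by + cz = a·x₀ + b·y₀ + c·z₀.
d = 1·17 + (-10)·10 + (-3)·(-3)
  = 17 - 100 + 9
  = -74
Equation: x - 10y - 3z = -74

x - 10y - 3z = -74


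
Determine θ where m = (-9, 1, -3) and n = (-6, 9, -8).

m·n = (-9)·(-6) + 1·9 + (-3)·(-8) = 54 + 9 + 24 = 87
|m| = √((-9)² + 1² + (-3)²) = √91 ≈ 9.539
|n| = √((-6)² + 9² + (-8)²) = √181 ≈ 13.45
cos θ = (m·n)/(|m||n|) = 87/(9.539·13.45) ≈ 0.6779
θ = arccos(0.6779) ≈ 47.32°

47.32°


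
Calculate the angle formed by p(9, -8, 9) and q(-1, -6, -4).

p·q = 9·(-1) + (-8)·(-6) + 9·(-4) = -9 + 48 - 36 = 3
|p| = √(9² + (-8)² + 9²) = √226 ≈ 15.03
|q| = √((-1)² + (-6)² + (-4)²) = √53 ≈ 7.28
cos θ = (p·q)/(|p||q|) = 3/(15.03·7.28) ≈ 0.02741
θ = arccos(0.02741) ≈ 88.43°

88.43°


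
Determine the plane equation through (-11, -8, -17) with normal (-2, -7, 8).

The plane through P with normal n = (a, b, c) satisfies n·(r - P) = 0,
i.e. ax + by + cz = a·x₀ + b·y₀ + c·z₀.
d = (-2)·(-11) + (-7)·(-8) + 8·(-17)
  = 22 + 56 - 136
  = -58
Equation: -2x - 7y + 8z = -58

-2x - 7y + 8z = -58


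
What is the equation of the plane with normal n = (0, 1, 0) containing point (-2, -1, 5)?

The plane through P with normal n = (a, b, c) satisfies n·(r - P) = 0,
i.e. ax + by + cz = a·x₀ + b·y₀ + c·z₀.
d = 0·(-2) + 1·(-1) + 0·5
  = 0 - 1 + 0
  = -1
Equation: y = -1

y = -1


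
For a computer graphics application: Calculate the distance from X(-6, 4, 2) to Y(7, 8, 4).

d = √[(x₂-x₁)² + (y₂-y₁)² + (z₂-z₁)²]
  = √[13² + 4² + 2²]
  = √[169 + 16 + 4]
  = √189
  ≈ 13.75

13.75


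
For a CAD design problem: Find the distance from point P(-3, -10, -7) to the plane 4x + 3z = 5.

distance = |a·x₀ + b·y₀ + c·z₀ - d| / √(a² + b² + c²)
  = |4·(-3) + 0·(-10) + 3·(-7) - 5| / √(4² + 0² + 3²)
  = |-12 + 0 - 21 - 5| / √(16 + 0 + 9)
  = |-38| / √25
  = 38 / 5
  ≈ 7.6

7.6


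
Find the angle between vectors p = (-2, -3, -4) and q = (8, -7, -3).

p·q = (-2)·8 + (-3)·(-7) + (-4)·(-3) = -16 + 21 + 12 = 17
|p| = √((-2)² + (-3)² + (-4)²) = √29 ≈ 5.385
|q| = √(8² + (-7)² + (-3)²) = √122 ≈ 11.05
cos θ = (p·q)/(|p||q|) = 17/(5.385·11.05) ≈ 0.2858
θ = arccos(0.2858) ≈ 73.39°

73.39°


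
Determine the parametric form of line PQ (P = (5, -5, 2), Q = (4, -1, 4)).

Direction vector d = Q - P = (4 - 5, -1 + 5, 4 - 2) = (-1, 4, 2)
Parametric form r = P + t·d:
x = 5 - t, y = -5 + 4t, z = 2 + 2t

x = 5 - t, y = -5 + 4t, z = 2 + 2t


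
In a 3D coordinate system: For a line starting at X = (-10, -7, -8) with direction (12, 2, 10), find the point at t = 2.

P(t) = X + t·d
  = (-10 + 12·2, -7 + 2·2, -8 + 10·2)
  = (-10 + 24, -7 + 4, -8 + 20)
  = (14, -3, 12)

(14, -3, 12)


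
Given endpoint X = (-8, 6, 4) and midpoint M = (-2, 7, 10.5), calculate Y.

Y = 2M - X
  = (2·(-2) - (-8), 2·7 - 6, 2·10.5 - 4)
  = (-4 + 8, 14 - 6, 21 - 4)
  = (4, 8, 17)

(4, 8, 17)


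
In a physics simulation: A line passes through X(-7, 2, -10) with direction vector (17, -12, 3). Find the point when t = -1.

P(t) = X + t·d
  = (-7 + 17·(-1), 2 + (-12)·(-1), -10 + 3·(-1))
  = (-7 - 17, 2 + 12, -10 - 3)
  = (-24, 14, -13)

(-24, 14, -13)


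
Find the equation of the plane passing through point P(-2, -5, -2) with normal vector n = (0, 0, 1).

The plane through P with normal n = (a, b, c) satisfies n·(r - P) = 0,
i.e. ax + by + cz = a·x₀ + b·y₀ + c·z₀.
d = 0·(-2) + 0·(-5) + 1·(-2)
  = 0 + 0 - 2
  = -2
Equation: z = -2

z = -2


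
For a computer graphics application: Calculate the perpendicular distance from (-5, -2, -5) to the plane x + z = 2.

distance = |a·x₀ + b·y₀ + c·z₀ - d| / √(a² + b² + c²)
  = |1·(-5) + 0·(-2) + 1·(-5) - 2| / √(1² + 0² + 1²)
  = |-5 + 0 - 5 - 2| / √(1 + 0 + 1)
  = |-12| / √2
  = 12 / 1.414
  ≈ 8.485

8.485


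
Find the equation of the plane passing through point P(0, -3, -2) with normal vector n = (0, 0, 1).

The plane through P with normal n = (a, b, c) satisfies n·(r - P) = 0,
i.e. ax + by + cz = a·x₀ + b·y₀ + c·z₀.
d = 0·0 + 0·(-3) + 1·(-2)
  = 0 + 0 - 2
  = -2
Equation: z = -2

z = -2


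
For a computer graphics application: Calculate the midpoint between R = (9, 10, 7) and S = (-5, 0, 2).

M = ((x₁+x₂)/2, (y₁+y₂)/2, (z₁+z₂)/2)
  = ((9 - 5)/2, (10 + 0)/2, (7 + 2)/2)
  = (4/2, 10/2, 9/2)
  = (2, 5, 4.5)

(2, 5, 4.5)


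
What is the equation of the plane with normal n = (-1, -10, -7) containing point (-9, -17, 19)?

The plane through P with normal n = (a, b, c) satisfies n·(r - P) = 0,
i.e. ax + by + cz = a·x₀ + b·y₀ + c·z₀.
d = (-1)·(-9) + (-10)·(-17) + (-7)·19
  = 9 + 170 - 133
  = 46
Equation: -x - 10y - 7z = 46

-x - 10y - 7z = 46


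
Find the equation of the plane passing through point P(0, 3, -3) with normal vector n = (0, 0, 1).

The plane through P with normal n = (a, b, c) satisfies n·(r - P) = 0,
i.e. ax + by + cz = a·x₀ + b·y₀ + c·z₀.
d = 0·0 + 0·3 + 1·(-3)
  = 0 + 0 - 3
  = -3
Equation: z = -3

z = -3


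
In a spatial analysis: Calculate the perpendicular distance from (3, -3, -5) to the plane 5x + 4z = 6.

distance = |a·x₀ + b·y₀ + c·z₀ - d| / √(a² + b² + c²)
  = |5·3 + 0·(-3) + 4·(-5) - 6| / √(5² + 0² + 4²)
  = |15 + 0 - 20 - 6| / √(25 + 0 + 16)
  = |-11| / √41
  = 11 / 6.403
  ≈ 1.718

1.718


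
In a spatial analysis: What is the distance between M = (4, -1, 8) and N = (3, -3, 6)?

d = √[(x₂-x₁)² + (y₂-y₁)² + (z₂-z₁)²]
  = √[(-1)² + (-2)² + (-2)²]
  = √[1 + 4 + 4]
  = √9
  ≈ 3

3


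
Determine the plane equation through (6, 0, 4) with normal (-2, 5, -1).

The plane through P with normal n = (a, b, c) satisfies n·(r - P) = 0,
i.e. ax + by + cz = a·x₀ + b·y₀ + c·z₀.
d = (-2)·6 + 5·0 + (-1)·4
  = -12 + 0 - 4
  = -16
Equation: -2x + 5y - z = -16

-2x + 5y - z = -16


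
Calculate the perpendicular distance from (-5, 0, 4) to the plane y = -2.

distance = |a·x₀ + b·y₀ + c·z₀ - d| / √(a² + b² + c²)
  = |0·(-5) + 1·0 + 0·4 - (-2)| / √(0² + 1² + 0²)
  = |0 + 0 + 0 + 2| / √(0 + 1 + 0)
  = |2| / √1
  = 2 / 1
  ≈ 2

2


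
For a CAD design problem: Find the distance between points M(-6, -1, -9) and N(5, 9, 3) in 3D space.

d = √[(x₂-x₁)² + (y₂-y₁)² + (z₂-z₁)²]
  = √[11² + 10² + 12²]
  = √[121 + 100 + 144]
  = √365
  ≈ 19.1

19.1


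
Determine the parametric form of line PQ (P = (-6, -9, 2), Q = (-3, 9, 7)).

Direction vector d = Q - P = (-3 + 6, 9 + 9, 7 - 2) = (3, 18, 5)
Parametric form r = P + t·d:
x = -6 + 3t, y = -9 + 18t, z = 2 + 5t

x = -6 + 3t, y = -9 + 18t, z = 2 + 5t


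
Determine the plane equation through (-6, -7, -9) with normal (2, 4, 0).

The plane through P with normal n = (a, b, c) satisfies n·(r - P) = 0,
i.e. ax + by + cz = a·x₀ + b·y₀ + c·z₀.
d = 2·(-6) + 4·(-7) + 0·(-9)
  = -12 - 28 + 0
  = -40
Equation: 2x + 4y = -40

2x + 4y = -40


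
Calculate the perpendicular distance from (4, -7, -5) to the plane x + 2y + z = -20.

distance = |a·x₀ + b·y₀ + c·z₀ - d| / √(a² + b² + c²)
  = |1·4 + 2·(-7) + 1·(-5) - (-20)| / √(1² + 2² + 1²)
  = |4 - 14 - 5 + 20| / √(1 + 4 + 1)
  = |5| / √6
  = 5 / 2.449
  ≈ 2.041

2.041


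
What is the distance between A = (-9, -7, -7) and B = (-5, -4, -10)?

d = √[(x₂-x₁)² + (y₂-y₁)² + (z₂-z₁)²]
  = √[4² + 3² + (-3)²]
  = √[16 + 9 + 9]
  = √34
  ≈ 5.831

5.831


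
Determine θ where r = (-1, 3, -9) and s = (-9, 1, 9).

r·s = (-1)·(-9) + 3·1 + (-9)·9 = 9 + 3 - 81 = -69
|r| = √((-1)² + 3² + (-9)²) = √91 ≈ 9.539
|s| = √((-9)² + 1² + 9²) = √163 ≈ 12.77
cos θ = (r·s)/(|r||s|) = -69/(9.539·12.77) ≈ -0.5665
θ = arccos(-0.5665) ≈ 124.5°

124.5°


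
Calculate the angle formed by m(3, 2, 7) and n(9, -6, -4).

m·n = 3·9 + 2·(-6) + 7·(-4) = 27 - 12 - 28 = -13
|m| = √(3² + 2² + 7²) = √62 ≈ 7.874
|n| = √(9² + (-6)² + (-4)²) = √133 ≈ 11.53
cos θ = (m·n)/(|m||n|) = -13/(7.874·11.53) ≈ -0.1432
θ = arccos(-0.1432) ≈ 98.23°

98.23°


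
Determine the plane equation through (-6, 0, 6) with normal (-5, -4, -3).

The plane through P with normal n = (a, b, c) satisfies n·(r - P) = 0,
i.e. ax + by + cz = a·x₀ + b·y₀ + c·z₀.
d = (-5)·(-6) + (-4)·0 + (-3)·6
  = 30 + 0 - 18
  = 12
Equation: -5x - 4y - 3z = 12

-5x - 4y - 3z = 12


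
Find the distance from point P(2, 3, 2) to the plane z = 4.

distance = |a·x₀ + b·y₀ + c·z₀ - d| / √(a² + b² + c²)
  = |0·2 + 0·3 + 1·2 - 4| / √(0² + 0² + 1²)
  = |0 + 0 + 2 - 4| / √(0 + 0 + 1)
  = |-2| / √1
  = 2 / 1
  ≈ 2

2


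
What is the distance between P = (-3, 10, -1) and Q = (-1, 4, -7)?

d = √[(x₂-x₁)² + (y₂-y₁)² + (z₂-z₁)²]
  = √[2² + (-6)² + (-6)²]
  = √[4 + 36 + 36]
  = √76
  ≈ 8.718

8.718


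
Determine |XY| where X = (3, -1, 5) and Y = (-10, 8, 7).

d = √[(x₂-x₁)² + (y₂-y₁)² + (z₂-z₁)²]
  = √[(-13)² + 9² + 2²]
  = √[169 + 81 + 4]
  = √254
  ≈ 15.94

15.94


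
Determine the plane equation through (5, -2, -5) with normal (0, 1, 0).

The plane through P with normal n = (a, b, c) satisfies n·(r - P) = 0,
i.e. ax + by + cz = a·x₀ + b·y₀ + c·z₀.
d = 0·5 + 1·(-2) + 0·(-5)
  = 0 - 2 + 0
  = -2
Equation: y = -2

y = -2
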